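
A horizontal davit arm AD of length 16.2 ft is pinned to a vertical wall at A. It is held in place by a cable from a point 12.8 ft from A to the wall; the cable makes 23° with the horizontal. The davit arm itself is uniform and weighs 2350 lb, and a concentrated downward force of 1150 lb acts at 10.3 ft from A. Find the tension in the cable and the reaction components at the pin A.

T = 6174 lb, A_x = 5683 lb, A_y = 1088 lb

ΣM about A: T·sin23°·12.8 − 2350·8.1 − 1150·10.3 = 0 → T = 30880/(12.8·0.390731) = 6174.32 ≈ 6174 lb.
ΣF_x = 0: A_x − T·cos23° = 0 → A_x = 6174.32 × 0.920505 = 5683 lb.
ΣF_y = 0: A_y + T·sin23° − 2350 − 1150 = 0 → A_y = 3500 − 6174.32 × 0.390731 = 1088 lb.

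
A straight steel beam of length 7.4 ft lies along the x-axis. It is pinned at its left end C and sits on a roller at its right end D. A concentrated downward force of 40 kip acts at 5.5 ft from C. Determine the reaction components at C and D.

ΣM about C: D_y·7.4 − 40·5.5 = 0 → D_y = 220/7.4 = 29.7297 ≈ 29.73 kip.
ΣF_y = 0: C_y + 29.7297 − 40 = 0 → C_y = 10.27 kip.
ΣF_x = 0: no horizontal applied forces, so C_x = 0.

C_x = 0, C_y = 10.27 kip, D_y = 29.73 kip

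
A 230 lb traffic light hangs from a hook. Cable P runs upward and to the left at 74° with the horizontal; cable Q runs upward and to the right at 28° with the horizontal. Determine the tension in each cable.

T_P = 207.6 lb, T_Q = 64.81 lb

ΣF_x = 0: −T_P·cos74° + T_Q·cos28° = 0 → T_Q = 0.312179·T_P.
ΣF_y = 0: T_P·sin74° + T_Q·sin28° = 230.
Substitute: T_P·(0.961262 + 0.312179·0.469472) = 230 → T_P = 207.615 ≈ 207.6 lb.
Then T_Q = 0.312179 × 207.615 = 64.81 lb.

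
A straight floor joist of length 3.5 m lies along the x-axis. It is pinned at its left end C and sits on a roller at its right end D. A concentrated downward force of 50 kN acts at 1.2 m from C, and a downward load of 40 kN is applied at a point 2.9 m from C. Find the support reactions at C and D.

Moments about C: D_y·3.5 − 50·1.2 − 40·2.9 = 0 → D_y = 176/3.5 = 50.2857 ≈ 50.29 kN.
ΣF_y = 0: C_y + 50.2857 − 50 − 40 = 0 → C_y = 39.71 kN.
ΣF_x = 0: no horizontal applied forces, so C_x = 0.

C_x = 0, C_y = 39.71 kN, D_y = 50.29 kN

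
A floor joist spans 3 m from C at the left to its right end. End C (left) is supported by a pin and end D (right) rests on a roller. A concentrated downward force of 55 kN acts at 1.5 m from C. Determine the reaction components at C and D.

Moments about C: D_y·3 − 55·1.5 = 0 → D_y = 82.5/3 = 27.50 kN.
ΣF_y = 0: C_y + 27.5 − 55 = 0 → C_y = 27.50 kN.
ΣF_x = 0: no horizontal applied forces, so C_x = 0.

C_x = 0, C_y = 27.50 kN, D_y = 27.50 kN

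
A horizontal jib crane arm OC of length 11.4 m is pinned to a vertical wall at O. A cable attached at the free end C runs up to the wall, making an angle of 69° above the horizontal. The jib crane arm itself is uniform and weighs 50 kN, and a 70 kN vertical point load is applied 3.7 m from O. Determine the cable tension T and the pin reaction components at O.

T = 51.11 kN, O_x = 18.32 kN, O_y = 72.28 kN

ΣM about O: T·sin69°·11.4 − 50·5.7 − 70·3.7 = 0 → T = 544/(11.4·0.93358) = 51.1143 ≈ 51.11 kN.
ΣF_x = 0: O_x − T·cos69° = 0 → O_x = 51.1143 × 0.358368 = 18.32 kN.
ΣF_y = 0: O_y + T·sin69° − 50 − 70 = 0 → O_y = 120 − 51.1143 × 0.93358 = 72.28 kN.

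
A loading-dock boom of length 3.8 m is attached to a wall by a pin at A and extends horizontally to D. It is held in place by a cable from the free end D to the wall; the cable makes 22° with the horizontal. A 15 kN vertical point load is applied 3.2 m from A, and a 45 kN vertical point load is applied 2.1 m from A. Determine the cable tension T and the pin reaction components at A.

T = 100.1 kN, A_x = 92.82 kN, A_y = 22.50 kN

ΣM about A: T·sin22°·3.8 − 15·3.2 − 45·2.1 = 0 → T = 142.5/(3.8·0.374607) = 100.105 ≈ 100.1 kN.
ΣF_x = 0: A_x − T·cos22° = 0 → A_x = 100.105 × 0.927184 = 92.82 kN.
ΣF_y = 0: A_y + T·sin22° − 15 − 45 = 0 → A_y = 60 − 100.105 × 0.374607 = 22.50 kN.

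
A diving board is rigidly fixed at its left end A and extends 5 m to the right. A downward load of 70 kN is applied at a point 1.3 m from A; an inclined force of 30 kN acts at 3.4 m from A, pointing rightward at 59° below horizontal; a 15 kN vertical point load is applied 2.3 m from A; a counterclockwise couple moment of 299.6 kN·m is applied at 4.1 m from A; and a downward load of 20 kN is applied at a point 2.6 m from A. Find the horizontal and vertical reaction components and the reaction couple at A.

A_x = -15.45 kN, A_y = 130.7 kN, M_A = -34.67 kN·m

ΣF_x = 0: A_x + 30·cos59° = 0 → A_x = -15.45 kN.
ΣF_y = 0: A_y − 70 − 30·sin59° − 15 − 20 = 0 → A_y = 130.7 kN.
ΣM about A: M_A − 70·1.3 − 30·sin59°·3.4 − 15·2.3 + 299.6 − 20·2.6 = 0 → M_A = -34.67 kN·m.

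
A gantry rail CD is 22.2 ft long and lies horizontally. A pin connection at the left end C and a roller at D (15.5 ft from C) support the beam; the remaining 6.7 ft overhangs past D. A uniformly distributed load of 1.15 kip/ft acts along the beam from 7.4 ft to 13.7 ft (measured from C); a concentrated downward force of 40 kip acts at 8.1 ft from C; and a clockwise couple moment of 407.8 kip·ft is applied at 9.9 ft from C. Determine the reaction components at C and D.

Resultant of the distributed load: 1.15 × 6.3 = 7.245 kip at 10.55 ft from C.
Moments about C: D_y·15.5 − (1.15·6.3)·10.55 − 40·8.1 − 407.8 = 0 → D_y = 808.23475/15.5 = 52.1442 ≈ 52.14 kip.
ΣF_y = 0: C_y + 52.1442 − 1.15·6.3 − 40 = 0 → C_y = -4.899 kip.
ΣF_x = 0: no horizontal applied forces, so C_x = 0.

C_x = 0, C_y = -4.899 kip, D_y = 52.14 kip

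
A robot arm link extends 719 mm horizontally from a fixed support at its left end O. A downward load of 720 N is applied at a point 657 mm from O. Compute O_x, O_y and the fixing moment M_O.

ΣF_x = 0: O_x = 0.
ΣF_y = 0: O_y − 720 = 0 → O_y = 720.0 N.
ΣM about O: M_O − 720·657 = 0 → M_O = 473000 N·mm.

O_x = 0, O_y = 720.0 N, M_O = 473000 N·mm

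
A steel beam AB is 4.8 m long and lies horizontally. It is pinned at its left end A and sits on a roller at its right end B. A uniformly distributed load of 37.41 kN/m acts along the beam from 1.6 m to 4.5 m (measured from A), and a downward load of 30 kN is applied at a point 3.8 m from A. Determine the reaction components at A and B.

Resultant of the distributed load: 37.41 × 2.9 = 108.489 kN at 3.05 m from A.
Moments about A: B_y·4.8 − (37.41·2.9)·3.05 − 30·3.8 = 0 → B_y = 444.89145/4.8 = 92.6857 ≈ 92.69 kN.
ΣF_y = 0: A_y + 92.6857 − 37.41·2.9 − 30 = 0 → A_y = 45.80 kN.
ΣF_x = 0: no horizontal applied forces, so A_x = 0.

A_x = 0, A_y = 45.80 kN, B_y = 92.69 kN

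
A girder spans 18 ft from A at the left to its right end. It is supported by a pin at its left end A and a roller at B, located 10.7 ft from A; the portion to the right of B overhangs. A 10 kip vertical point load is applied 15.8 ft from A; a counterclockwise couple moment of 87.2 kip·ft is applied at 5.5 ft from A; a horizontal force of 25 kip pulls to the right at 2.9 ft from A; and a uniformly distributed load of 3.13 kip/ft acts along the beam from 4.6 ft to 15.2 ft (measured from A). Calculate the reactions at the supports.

Resultant of the distributed load: 3.13 × 10.6 = 33.178 kip at 9.9 ft from A.
Moments about A: B_y·10.7 − 10·15.8 + 87.2 − (3.13·10.6)·9.9 = 0 → B_y = 399.2622/10.7 = 37.3142 ≈ 37.31 kip.
ΣF_y = 0: A_y + 37.3142 − 10 − 3.13·10.6 = 0 → A_y = 5.864 kip.
ΣF_x = 0: A_x + 25 = 0 → A_x = -25.00 kip.

A_x = -25.00 kip, A_y = 5.864 kip, B_y = 37.31 kip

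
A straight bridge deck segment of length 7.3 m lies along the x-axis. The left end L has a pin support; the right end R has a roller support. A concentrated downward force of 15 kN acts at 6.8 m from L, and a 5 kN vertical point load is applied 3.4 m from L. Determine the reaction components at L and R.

ΣM about L: R_y·7.3 − 15·6.8 − 5·3.4 = 0 → R_y = 119/7.3 = 16.3014 ≈ 16.30 kN.
ΣF_y = 0: L_y + 16.3014 − 15 − 5 = 0 → L_y = 3.699 kN.
ΣF_x = 0: no horizontal applied forces, so L_x = 0.

L_x = 0, L_y = 3.699 kN, R_y = 16.30 kN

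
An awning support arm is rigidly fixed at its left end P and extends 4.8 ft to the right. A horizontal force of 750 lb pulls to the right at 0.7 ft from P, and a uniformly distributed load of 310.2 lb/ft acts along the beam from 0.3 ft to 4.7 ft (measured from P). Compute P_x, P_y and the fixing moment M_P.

Resultant of the distributed load: 310.2 × 4.4 = 1364.88 lb at 2.5 ft from P.
ΣF_x = 0: P_x + 750 = 0 → P_x = -750.0 lb.
ΣF_y = 0: P_y − 310.2·4.4 = 0 → P_y = 1365 lb.
ΣM about P: M_P − (310.2·4.4)·2.5 = 0 → M_P = 3412 lb·ft.

P_x = -750.0 lb, P_y = 1365 lb, M_P = 3412 lb·ft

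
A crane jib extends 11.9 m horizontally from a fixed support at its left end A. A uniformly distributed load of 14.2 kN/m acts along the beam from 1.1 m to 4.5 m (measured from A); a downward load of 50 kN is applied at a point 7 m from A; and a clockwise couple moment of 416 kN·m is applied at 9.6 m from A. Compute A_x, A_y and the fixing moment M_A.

Resultant of the distributed load: 14.2 × 3.4 = 48.28 kN at 2.8 m from A.
ΣF_x = 0: A_x = 0.
ΣF_y = 0: A_y − 14.2·3.4 − 50 = 0 → A_y = 98.28 kN.
ΣM about A: M_A − (14.2·3.4)·2.8 − 50·7 − 416 = 0 → M_A = 901.2 kN·m.

A_x = 0, A_y = 98.28 kN, M_A = 901.2 kN·m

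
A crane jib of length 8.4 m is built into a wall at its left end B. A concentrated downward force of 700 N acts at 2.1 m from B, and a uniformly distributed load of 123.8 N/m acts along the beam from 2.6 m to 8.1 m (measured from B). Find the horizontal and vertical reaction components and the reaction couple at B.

B_x = 0, B_y = 1381 N, M_B = 5113 N·m

Resultant of the distributed load: 123.8 × 5.5 = 680.9 N at 5.35 m from B.
ΣF_x = 0: B_x = 0.
ΣF_y = 0: B_y − 700 − 123.8·5.5 = 0 → B_y = 1381 N.
ΣM about B: M_B − 700·2.1 − (123.8·5.5)·5.35 = 0 → M_B = 5113 N·m.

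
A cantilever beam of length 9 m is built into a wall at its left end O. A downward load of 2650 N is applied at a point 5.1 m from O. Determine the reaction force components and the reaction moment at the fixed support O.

O_x = 0, O_y = 2650 N, M_O = 13510 N·m

ΣF_x = 0: O_x = 0.
ΣF_y = 0: O_y − 2650 = 0 → O_y = 2650 N.
ΣM about O: M_O − 2650·5.1 = 0 → M_O = 13510 N·m.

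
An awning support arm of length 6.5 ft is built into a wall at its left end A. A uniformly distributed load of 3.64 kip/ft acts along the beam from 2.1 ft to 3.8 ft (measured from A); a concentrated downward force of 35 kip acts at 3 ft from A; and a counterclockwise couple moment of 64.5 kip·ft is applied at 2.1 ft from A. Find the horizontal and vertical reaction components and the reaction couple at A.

A_x = 0, A_y = 41.19 kip, M_A = 58.75 kip·ft

Resultant of the distributed load: 3.64 × 1.7 = 6.188 kip at 2.95 ft from A.
ΣF_x = 0: A_x = 0.
ΣF_y = 0: A_y − 3.64·1.7 − 35 = 0 → A_y = 41.19 kip.
ΣM about A: M_A − (3.64·1.7)·2.95 − 35·3 + 64.5 = 0 → M_A = 58.75 kip·ft.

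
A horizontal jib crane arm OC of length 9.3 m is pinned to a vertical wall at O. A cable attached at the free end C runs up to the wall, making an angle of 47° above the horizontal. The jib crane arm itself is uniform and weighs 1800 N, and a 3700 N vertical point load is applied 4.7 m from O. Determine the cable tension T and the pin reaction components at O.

ΣM about O: T·sin47°·9.3 − 1800·4.65 − 3700·4.7 = 0 → T = 25760/(9.3·0.731354) = 3787.35 ≈ 3787 N.
ΣF_x = 0: O_x − T·cos47° = 0 → O_x = 3787.35 × 0.681998 = 2583 N.
ΣF_y = 0: O_y + T·sin47° − 1800 − 3700 = 0 → O_y = 5500 − 3787.35 × 0.731354 = 2730 N.

T = 3787 N, O_x = 2583 N, O_y = 2730 N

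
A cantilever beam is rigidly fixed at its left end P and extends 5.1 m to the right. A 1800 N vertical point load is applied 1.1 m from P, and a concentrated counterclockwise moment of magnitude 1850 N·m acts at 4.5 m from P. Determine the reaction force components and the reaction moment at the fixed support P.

ΣF_x = 0: P_x = 0.
ΣF_y = 0: P_y − 1800 = 0 → P_y = 1800 N.
ΣM about P: M_P − 1800·1.1 + 1850 = 0 → M_P = 130.0 N·m.

P_x = 0, P_y = 1800 N, M_P = 130.0 N·m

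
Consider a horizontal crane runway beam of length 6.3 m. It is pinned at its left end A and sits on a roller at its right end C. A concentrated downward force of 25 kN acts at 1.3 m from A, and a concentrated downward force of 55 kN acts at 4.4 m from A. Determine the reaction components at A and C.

Taking moments about A: C_y·6.3 − 25·1.3 − 55·4.4 = 0 → C_y = 274.5/6.3 = 43.5714 ≈ 43.57 kN.
ΣF_y = 0: A_y + 43.5714 − 25 − 55 = 0 → A_y = 36.43 kN.
ΣF_x = 0: no horizontal applied forces, so A_x = 0.

A_x = 0, A_y = 36.43 kN, C_y = 43.57 kN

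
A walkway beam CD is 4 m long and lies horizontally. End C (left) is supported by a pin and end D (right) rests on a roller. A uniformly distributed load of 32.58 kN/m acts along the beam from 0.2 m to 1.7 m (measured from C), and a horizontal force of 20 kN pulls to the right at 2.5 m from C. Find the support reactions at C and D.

Resultant of the distributed load: 32.58 × 1.5 = 48.87 kN at 0.95 m from C.
Moments about C: D_y·4 − (32.58·1.5)·0.95 = 0 → D_y = 46.4265/4 = 11.6066 ≈ 11.61 kN.
ΣF_y = 0: C_y + 11.6066 − 32.58·1.5 = 0 → C_y = 37.26 kN.
ΣF_x = 0: C_x + 20 = 0 → C_x = -20.00 kN.

C_x = -20.00 kN, C_y = 37.26 kN, D_y = 11.61 kN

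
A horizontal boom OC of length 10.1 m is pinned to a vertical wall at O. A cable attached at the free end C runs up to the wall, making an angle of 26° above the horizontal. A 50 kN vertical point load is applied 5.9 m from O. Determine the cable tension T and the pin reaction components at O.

ΣM about O: T·sin26°·10.1 − 50·5.9 = 0 → T = 295/(10.1·0.438371) = 66.6283 ≈ 66.63 kN.
ΣF_x = 0: O_x − T·cos26° = 0 → O_x = 66.6283 × 0.898794 = 59.89 kN.
ΣF_y = 0: O_y + T·sin26° − 50 = 0 → O_y = 50 − 66.6283 × 0.438371 = 20.79 kN.

T = 66.63 kN, O_x = 59.89 kN, O_y = 20.79 kN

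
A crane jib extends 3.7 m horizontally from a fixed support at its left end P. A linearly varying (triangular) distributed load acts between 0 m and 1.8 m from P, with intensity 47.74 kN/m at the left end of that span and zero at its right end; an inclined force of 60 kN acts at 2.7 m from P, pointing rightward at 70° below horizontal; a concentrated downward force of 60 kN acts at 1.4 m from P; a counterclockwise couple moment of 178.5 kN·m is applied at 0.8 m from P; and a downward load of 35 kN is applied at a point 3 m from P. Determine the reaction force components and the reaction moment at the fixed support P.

Resultant of the triangular load: ½ × 47.74 × 1.8 = 42.966 kN, acting at 0.6 m from P (one-third of the span from the peak).
ΣF_x = 0: P_x + 60·cos70° = 0 → P_x = -20.52 kN.
ΣF_y = 0: P_y − ½·47.74·1.8 − 60·sin70° − 60 − 35 = 0 → P_y = 194.3 kN.
ΣM about P: M_P − (½·47.74·1.8)·0.6 − 60·sin70°·2.7 − 60·1.4 + 178.5 − 35·3 = 0 → M_P = 188.5 kN·m.

P_x = -20.52 kN, P_y = 194.3 kN, M_P = 188.5 kN·m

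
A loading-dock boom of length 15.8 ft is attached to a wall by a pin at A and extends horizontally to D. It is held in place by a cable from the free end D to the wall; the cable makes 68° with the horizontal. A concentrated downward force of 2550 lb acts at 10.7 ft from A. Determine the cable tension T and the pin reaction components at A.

T = 1863 lb, A_x = 697.7 lb, A_y = 823.1 lb

ΣM about A: T·sin68°·15.8 − 2550·10.7 = 0 → T = 27285/(15.8·0.927184) = 1862.52 ≈ 1863 lb.
ΣF_x = 0: A_x − T·cos68° = 0 → A_x = 1862.52 × 0.374607 = 697.7 lb.
ΣF_y = 0: A_y + T·sin68° − 2550 = 0 → A_y = 2550 − 1862.52 × 0.927184 = 823.1 lb.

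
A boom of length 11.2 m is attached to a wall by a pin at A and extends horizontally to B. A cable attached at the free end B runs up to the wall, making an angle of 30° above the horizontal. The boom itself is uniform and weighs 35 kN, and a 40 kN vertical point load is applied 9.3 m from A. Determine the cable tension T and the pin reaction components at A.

ΣM about A: T·sin30°·11.2 − 35·5.6 − 40·9.3 = 0 → T = 568/(11.2·0.5) = 101.429 ≈ 101.4 kN.
ΣF_x = 0: A_x − T·cos30° = 0 → A_x = 101.429 × 0.866025 = 87.84 kN.
ΣF_y = 0: A_y + T·sin30° − 35 − 40 = 0 → A_y = 75 − 101.429 × 0.5 = 24.29 kN.

T = 101.4 kN, A_x = 87.84 kN, A_y = 24.29 kN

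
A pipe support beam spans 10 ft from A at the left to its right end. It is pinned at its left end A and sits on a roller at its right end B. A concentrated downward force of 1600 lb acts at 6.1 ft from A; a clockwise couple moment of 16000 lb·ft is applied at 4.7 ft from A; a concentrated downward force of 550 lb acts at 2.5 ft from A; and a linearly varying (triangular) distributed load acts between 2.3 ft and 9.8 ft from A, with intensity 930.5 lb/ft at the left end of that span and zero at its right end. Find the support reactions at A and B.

Resultant of the triangular load: ½ × 930.5 × 7.5 = 3489.375 lb, acting at 4.8 ft from A (one-third of the span from the peak).
ΣM about A: B_y·10 − 1600·6.1 − 16000 − 550·2.5 − (½·930.5·7.5)·4.8 = 0 → B_y = 43884/10 = 4388.4 ≈ 4388 lb.
ΣF_y = 0: A_y + 4388.4 − 1600 − 550 − ½·930.5·7.5 = 0 → A_y = 1251 lb.
ΣF_x = 0: no horizontal applied forces, so A_x = 0.

A_x = 0, A_y = 1251 lb, B_y = 4388 lb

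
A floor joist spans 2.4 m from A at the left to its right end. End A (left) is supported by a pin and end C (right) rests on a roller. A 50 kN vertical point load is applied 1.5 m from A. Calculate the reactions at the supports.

Taking moments about A: C_y·2.4 − 50·1.5 = 0 → C_y = 75/2.4 = 31.25 kN.
ΣF_y = 0: A_y + 31.25 − 50 = 0 → A_y = 18.75 kN.
ΣF_x = 0: no horizontal applied forces, so A_x = 0.

A_x = 0, A_y = 18.75 kN, C_y = 31.25 kN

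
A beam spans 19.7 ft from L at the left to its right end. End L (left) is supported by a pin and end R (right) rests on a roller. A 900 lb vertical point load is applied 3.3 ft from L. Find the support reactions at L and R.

ΣM about L: R_y·19.7 − 900·3.3 = 0 → R_y = 2970/19.7 = 150.761 ≈ 150.8 lb.
ΣF_y = 0: L_y + 150.761 − 900 = 0 → L_y = 749.2 lb.
ΣF_x = 0: no horizontal applied forces, so L_x = 0.

L_x = 0, L_y = 749.2 lb, R_y = 150.8 lb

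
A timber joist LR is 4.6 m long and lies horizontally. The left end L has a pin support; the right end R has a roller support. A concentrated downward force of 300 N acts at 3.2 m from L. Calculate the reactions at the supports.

Taking moments about L: R_y·4.6 − 300·3.2 = 0 → R_y = 960/4.6 = 208.696 ≈ 208.7 N.
ΣF_y = 0: L_y + 208.696 − 300 = 0 → L_y = 91.30 N.
ΣF_x = 0: no horizontal applied forces, so L_x = 0.

L_x = 0, L_y = 91.30 N, R_y = 208.7 N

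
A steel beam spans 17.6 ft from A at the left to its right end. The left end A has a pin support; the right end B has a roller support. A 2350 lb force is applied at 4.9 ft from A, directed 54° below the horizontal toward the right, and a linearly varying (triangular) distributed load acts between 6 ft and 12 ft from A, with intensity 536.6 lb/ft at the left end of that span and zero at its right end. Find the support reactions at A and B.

A_x = -1381 lb, A_y = 2250 lb, B_y = 1261 lb

Resultant of the triangular load: ½ × 536.6 × 6 = 1609.8 lb, acting at 8 ft from A (one-third of the span from the peak).
Taking moments about A: B_y·17.6 − 2350·sin54°·4.9 − (½·536.6·6)·8 = 0 → B_y = 22194.2/17.6 = 1261.03 ≈ 1261 lb.
ΣF_y = 0: A_y + 1261.03 − 2350·sin54° − ½·536.6·6 = 0 → A_y = 2250 lb.
ΣF_x = 0: A_x + 2350·cos54° = 0 → A_x = -1381 lb.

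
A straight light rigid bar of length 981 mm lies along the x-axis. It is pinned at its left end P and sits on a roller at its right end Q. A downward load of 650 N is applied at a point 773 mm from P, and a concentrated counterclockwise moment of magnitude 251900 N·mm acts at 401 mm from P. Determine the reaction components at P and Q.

P_x = 0, P_y = 394.6 N, Q_y = 255.4 N

ΣM about P: Q_y·981 − 650·773 + 251900 = 0 → Q_y = 250550/981 = 255.403 ≈ 255.4 N.
ΣF_y = 0: P_y + 255.403 − 650 = 0 → P_y = 394.6 N.
ΣF_x = 0: no horizontal applied forces, so P_x = 0.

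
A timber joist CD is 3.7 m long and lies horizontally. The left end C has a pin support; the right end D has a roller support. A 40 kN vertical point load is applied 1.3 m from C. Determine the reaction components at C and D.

Taking moments about C: D_y·3.7 − 40·1.3 = 0 → D_y = 52/3.7 = 14.0541 ≈ 14.05 kN.
ΣF_y = 0: C_y + 14.0541 − 40 = 0 → C_y = 25.95 kN.
ΣF_x = 0: no horizontal applied forces, so C_x = 0.

C_x = 0, C_y = 25.95 kN, D_y = 14.05 kN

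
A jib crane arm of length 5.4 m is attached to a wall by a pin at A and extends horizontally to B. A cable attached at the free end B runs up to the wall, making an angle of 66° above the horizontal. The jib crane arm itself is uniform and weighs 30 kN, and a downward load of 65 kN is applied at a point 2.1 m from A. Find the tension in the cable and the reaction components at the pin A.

ΣM about A: T·sin66°·5.4 − 30·2.7 − 65·2.1 = 0 → T = 217.5/(5.4·0.913545) = 44.0895 ≈ 44.09 kN.
ΣF_x = 0: A_x − T·cos66° = 0 → A_x = 44.0895 × 0.406737 = 17.93 kN.
ΣF_y = 0: A_y + T·sin66° − 30 − 65 = 0 → A_y = 95 − 44.0895 × 0.913545 = 54.72 kN.

T = 44.09 kN, A_x = 17.93 kN, A_y = 54.72 kN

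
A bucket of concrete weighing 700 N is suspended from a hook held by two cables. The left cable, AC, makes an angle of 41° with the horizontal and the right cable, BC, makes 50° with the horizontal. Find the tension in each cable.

ΣF_x = 0: −T_AC·cos41° + T_BC·cos50° = 0 → T_BC = 1.17412·T_AC.
ΣF_y = 0: T_AC·sin41° + T_BC·sin50° = 700.
Substitute: T_AC·(0.656059 + 1.17412·0.766044) = 700 → T_AC = 450.02 ≈ 450.0 N.
Then T_BC = 1.17412 × 450.02 = 528.4 N.

T_AC = 450.0 N, T_BC = 528.4 N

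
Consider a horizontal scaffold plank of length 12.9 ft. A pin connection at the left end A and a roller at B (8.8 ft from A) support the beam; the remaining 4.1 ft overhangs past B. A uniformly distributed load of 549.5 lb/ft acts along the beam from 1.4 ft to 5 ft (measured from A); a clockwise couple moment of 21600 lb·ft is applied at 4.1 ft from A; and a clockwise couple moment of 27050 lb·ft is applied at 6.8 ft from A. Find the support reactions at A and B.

A_x = 0, A_y = -4270 lb, B_y = 6248 lb

Resultant of the distributed load: 549.5 × 3.6 = 1978.2 lb at 3.2 ft from A.
Moments about A: B_y·8.8 − (549.5·3.6)·3.2 − 21600 − 27050 = 0 → B_y = 54980.24/8.8 = 6247.75 ≈ 6248 lb.
ΣF_y = 0: A_y + 6247.75 − 549.5·3.6 = 0 → A_y = -4270 lb.
ΣF_x = 0: no horizontal applied forces, so A_x = 0.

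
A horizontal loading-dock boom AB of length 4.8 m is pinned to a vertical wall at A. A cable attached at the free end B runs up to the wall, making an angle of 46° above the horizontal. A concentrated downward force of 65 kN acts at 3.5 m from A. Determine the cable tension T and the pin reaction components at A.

T = 65.89 kN, A_x = 45.77 kN, A_y = 17.60 kN

ΣM about A: T·sin46°·4.8 − 65·3.5 = 0 → T = 227.5/(4.8·0.71934) = 65.8879 ≈ 65.89 kN.
ΣF_x = 0: A_x − T·cos46° = 0 → A_x = 65.8879 × 0.694658 = 45.77 kN.
ΣF_y = 0: A_y + T·sin46° − 65 = 0 → A_y = 65 − 65.8879 × 0.71934 = 17.60 kN.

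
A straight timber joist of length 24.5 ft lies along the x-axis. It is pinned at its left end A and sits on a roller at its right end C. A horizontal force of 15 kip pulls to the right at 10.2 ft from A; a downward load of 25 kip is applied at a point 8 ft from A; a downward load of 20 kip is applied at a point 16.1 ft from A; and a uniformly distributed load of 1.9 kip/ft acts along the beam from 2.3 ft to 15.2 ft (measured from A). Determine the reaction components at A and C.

A_x = -15.00 kip, A_y = 39.45 kip, C_y = 30.06 kip

Resultant of the distributed load: 1.9 × 12.9 = 24.51 kip at 8.75 ft from A.
Moments about A: C_y·24.5 − 25·8 − 20·16.1 − (1.9·12.9)·8.75 = 0 → C_y = 736.4625/24.5 = 30.0597 ≈ 30.06 kip.
ΣF_y = 0: A_y + 30.0597 − 25 − 20 − 1.9·12.9 = 0 → A_y = 39.45 kip.
ΣF_x = 0: A_x + 15 = 0 → A_x = -15.00 kip.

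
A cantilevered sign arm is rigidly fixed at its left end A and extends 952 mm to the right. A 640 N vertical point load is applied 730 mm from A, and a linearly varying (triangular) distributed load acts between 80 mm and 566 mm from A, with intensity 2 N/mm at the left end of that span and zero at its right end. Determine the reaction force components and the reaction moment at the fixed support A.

A_x = 0, A_y = 1126 N, M_A = 584800 N·mm

Resultant of the triangular load: ½ × 2 × 486 = 486 N, acting at 242 mm from A (one-third of the span from the peak).
ΣF_x = 0: A_x = 0.
ΣF_y = 0: A_y − 640 − ½·2·486 = 0 → A_y = 1126 N.
ΣM about A: M_A − 640·730 − (½·2·486)·242 = 0 → M_A = 584800 N·mm.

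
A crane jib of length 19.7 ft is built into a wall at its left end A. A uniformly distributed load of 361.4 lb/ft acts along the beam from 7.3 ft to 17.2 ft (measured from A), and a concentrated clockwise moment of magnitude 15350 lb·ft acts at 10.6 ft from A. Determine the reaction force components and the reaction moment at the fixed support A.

A_x = 0, A_y = 3578 lb, M_A = 59180 lb·ft

Resultant of the distributed load: 361.4 × 9.9 = 3577.86 lb at 12.25 ft from A.
ΣF_x = 0: A_x = 0.
ΣF_y = 0: A_y − 361.4·9.9 = 0 → A_y = 3578 lb.
ΣM about A: M_A − (361.4·9.9)·12.25 − 15350 = 0 → M_A = 59180 lb·ft.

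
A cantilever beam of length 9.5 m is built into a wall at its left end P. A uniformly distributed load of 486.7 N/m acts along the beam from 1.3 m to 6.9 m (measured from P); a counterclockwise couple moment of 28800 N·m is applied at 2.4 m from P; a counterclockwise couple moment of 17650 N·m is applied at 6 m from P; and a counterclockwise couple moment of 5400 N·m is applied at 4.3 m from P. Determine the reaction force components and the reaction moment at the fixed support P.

Resultant of the distributed load: 486.7 × 5.6 = 2725.52 N at 4.1 m from P.
ΣF_x = 0: P_x = 0.
ΣF_y = 0: P_y − 486.7·5.6 = 0 → P_y = 2726 N.
ΣM about P: M_P − (486.7·5.6)·4.1 + 28800 + 17650 + 5400 = 0 → M_P = -40680 N·m.

P_x = 0, P_y = 2726 N, M_P = -40680 N·m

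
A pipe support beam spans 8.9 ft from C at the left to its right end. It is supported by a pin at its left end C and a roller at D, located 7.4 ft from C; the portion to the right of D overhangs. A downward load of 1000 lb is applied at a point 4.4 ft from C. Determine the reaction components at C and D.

C_x = 0, C_y = 405.4 lb, D_y = 594.6 lb

Moments about C: D_y·7.4 − 1000·4.4 = 0 → D_y = 4400/7.4 = 594.595 ≈ 594.6 lb.
ΣF_y = 0: C_y + 594.595 − 1000 = 0 → C_y = 405.4 lb.
ΣF_x = 0: no horizontal applied forces, so C_x = 0.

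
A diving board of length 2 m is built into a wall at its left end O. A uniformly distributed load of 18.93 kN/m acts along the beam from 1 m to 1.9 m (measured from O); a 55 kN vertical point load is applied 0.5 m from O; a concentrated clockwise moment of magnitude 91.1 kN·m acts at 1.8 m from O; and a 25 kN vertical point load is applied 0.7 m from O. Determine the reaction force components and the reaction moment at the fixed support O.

O_x = 0, O_y = 97.04 kN, M_O = 160.8 kN·m

Resultant of the distributed load: 18.93 × 0.9 = 17.037 kN at 1.45 m from O.
ΣF_x = 0: O_x = 0.
ΣF_y = 0: O_y − 18.93·0.9 − 55 − 25 = 0 → O_y = 97.04 kN.
ΣM about O: M_O − (18.93·0.9)·1.45 − 55·0.5 − 91.1 − 25·0.7 = 0 → M_O = 160.8 kN·m.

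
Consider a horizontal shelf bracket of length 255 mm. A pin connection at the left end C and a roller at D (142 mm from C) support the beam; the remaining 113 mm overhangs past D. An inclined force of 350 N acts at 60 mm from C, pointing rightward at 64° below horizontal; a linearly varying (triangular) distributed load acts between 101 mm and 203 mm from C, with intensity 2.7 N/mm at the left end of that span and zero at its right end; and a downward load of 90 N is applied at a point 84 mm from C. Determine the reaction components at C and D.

C_x = -153.4 N, C_y = 225.2 N, D_y = 317.1 N

Resultant of the triangular load: ½ × 2.7 × 102 = 137.7 N, acting at 135 mm from C (one-third of the span from the peak).
ΣM about C: D_y·142 − 350·sin64°·60 − (½·2.7·102)·135 − 90·84 = 0 → D_y = 45024.2/142 = 317.072 ≈ 317.1 N.
ΣF_y = 0: C_y + 317.072 − 350·sin64° − ½·2.7·102 − 90 = 0 → C_y = 225.2 N.
ΣF_x = 0: C_x + 350·cos64° = 0 → C_x = -153.4 N.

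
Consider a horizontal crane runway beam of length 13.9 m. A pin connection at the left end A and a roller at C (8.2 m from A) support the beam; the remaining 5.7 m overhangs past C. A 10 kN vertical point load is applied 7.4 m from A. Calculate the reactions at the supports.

ΣM about A: C_y·8.2 − 10·7.4 = 0 → C_y = 74/8.2 = 9.02439 ≈ 9.024 kN.
ΣF_y = 0: A_y + 9.02439 − 10 = 0 → A_y = 0.9756 kN.
ΣF_x = 0: no horizontal applied forces, so A_x = 0.

A_x = 0, A_y = 0.9756 kN, C_y = 9.024 kN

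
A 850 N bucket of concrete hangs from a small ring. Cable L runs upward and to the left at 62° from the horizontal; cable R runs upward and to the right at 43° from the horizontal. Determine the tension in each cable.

ΣF_x = 0: −T_L·cos62° + T_R·cos43° = 0 → T_R = 0.641921·T_L.
ΣF_y = 0: T_L·sin62° + T_R·sin43° = 850.
Substitute: T_L·(0.882948 + 0.641921·0.681998) = 850 → T_L = 643.58 ≈ 643.6 N.
Then T_R = 0.641921 × 643.58 = 413.1 N.

T_L = 643.6 N, T_R = 413.1 N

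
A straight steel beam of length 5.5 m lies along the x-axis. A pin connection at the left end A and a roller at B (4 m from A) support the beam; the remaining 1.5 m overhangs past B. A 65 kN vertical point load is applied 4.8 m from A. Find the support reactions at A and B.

A_x = 0, A_y = -13.00 kN, B_y = 78.00 kN

Moments about A: B_y·4 − 65·4.8 = 0 → B_y = 312/4 = 78.00 kN.
ΣF_y = 0: A_y + 78 − 65 = 0 → A_y = -13.00 kN.
ΣF_x = 0: no horizontal applied forces, so A_x = 0.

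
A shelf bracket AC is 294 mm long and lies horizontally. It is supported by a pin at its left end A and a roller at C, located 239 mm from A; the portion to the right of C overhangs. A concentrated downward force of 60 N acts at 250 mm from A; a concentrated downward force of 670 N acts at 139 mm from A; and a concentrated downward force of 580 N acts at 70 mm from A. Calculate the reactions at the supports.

A_x = 0, A_y = 687.7 N, C_y = 622.3 N

ΣM about A: C_y·239 − 60·250 − 670·139 − 580·70 = 0 → C_y = 148730/239 = 622.301 ≈ 622.3 N.
ΣF_y = 0: A_y + 622.301 − 60 − 670 − 580 = 0 → A_y = 687.7 N.
ΣF_x = 0: no horizontal applied forces, so A_x = 0.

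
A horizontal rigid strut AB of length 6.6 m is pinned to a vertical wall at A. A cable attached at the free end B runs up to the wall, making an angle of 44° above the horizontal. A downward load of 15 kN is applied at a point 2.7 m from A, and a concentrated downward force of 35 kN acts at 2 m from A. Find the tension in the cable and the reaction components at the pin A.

ΣM about A: T·sin44°·6.6 − 15·2.7 − 35·2 = 0 → T = 110.5/(6.6·0.694658) = 24.1017 ≈ 24.10 kN.
ΣF_x = 0: A_x − T·cos44° = 0 → A_x = 24.1017 × 0.71934 = 17.34 kN.
ΣF_y = 0: A_y + T·sin44° − 15 − 35 = 0 → A_y = 50 − 24.1017 × 0.694658 = 33.26 kN.

T = 24.10 kN, A_x = 17.34 kN, A_y = 33.26 kN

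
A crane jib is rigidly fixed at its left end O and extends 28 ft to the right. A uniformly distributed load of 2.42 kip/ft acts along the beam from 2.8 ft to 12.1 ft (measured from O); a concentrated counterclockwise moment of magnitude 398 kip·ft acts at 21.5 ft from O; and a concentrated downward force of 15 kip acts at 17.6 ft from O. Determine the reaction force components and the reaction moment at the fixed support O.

Resultant of the distributed load: 2.42 × 9.3 = 22.506 kip at 7.45 ft from O.
ΣF_x = 0: O_x = 0.
ΣF_y = 0: O_y − 2.42·9.3 − 15 = 0 → O_y = 37.51 kip.
ΣM about O: M_O − (2.42·9.3)·7.45 + 398 − 15·17.6 = 0 → M_O = 33.67 kip·ft.

O_x = 0, O_y = 37.51 kip, M_O = 33.67 kip·ft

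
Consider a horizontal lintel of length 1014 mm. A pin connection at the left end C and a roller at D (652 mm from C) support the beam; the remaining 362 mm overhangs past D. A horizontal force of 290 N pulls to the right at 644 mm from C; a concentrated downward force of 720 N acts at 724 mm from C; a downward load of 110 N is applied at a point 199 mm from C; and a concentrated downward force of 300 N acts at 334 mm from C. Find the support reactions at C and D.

C_x = -290.0 N, C_y = 143.2 N, D_y = 986.8 N

Taking moments about C: D_y·652 − 720·724 − 110·199 − 300·334 = 0 → D_y = 643370/652 = 986.764 ≈ 986.8 N.
ΣF_y = 0: C_y + 986.764 − 720 − 110 − 300 = 0 → C_y = 143.2 N.
ΣF_x = 0: C_x + 290 = 0 → C_x = -290.0 N.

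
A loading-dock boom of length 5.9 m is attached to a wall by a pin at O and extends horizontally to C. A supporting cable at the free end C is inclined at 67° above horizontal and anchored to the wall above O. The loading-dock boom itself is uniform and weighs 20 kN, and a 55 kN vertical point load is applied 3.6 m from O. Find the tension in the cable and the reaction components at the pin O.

ΣM about O: T·sin67°·5.9 − 20·2.95 − 55·3.6 = 0 → T = 257/(5.9·0.920505) = 47.3211 ≈ 47.32 kN.
ΣF_x = 0: O_x − T·cos67° = 0 → O_x = 47.3211 × 0.390731 = 18.49 kN.
ΣF_y = 0: O_y + T·sin67° − 20 − 55 = 0 → O_y = 75 − 47.3211 × 0.920505 = 31.44 kN.

T = 47.32 kN, O_x = 18.49 kN, O_y = 31.44 kN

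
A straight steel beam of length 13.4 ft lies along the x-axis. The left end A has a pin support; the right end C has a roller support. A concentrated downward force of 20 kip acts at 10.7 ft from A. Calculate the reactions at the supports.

A_x = 0, A_y = 4.030 kip, C_y = 15.97 kip

ΣM about A: C_y·13.4 − 20·10.7 = 0 → C_y = 214/13.4 = 15.9701 ≈ 15.97 kip.
ΣF_y = 0: A_y + 15.9701 − 20 = 0 → A_y = 4.030 kip.
ΣF_x = 0: no horizontal applied forces, so A_x = 0.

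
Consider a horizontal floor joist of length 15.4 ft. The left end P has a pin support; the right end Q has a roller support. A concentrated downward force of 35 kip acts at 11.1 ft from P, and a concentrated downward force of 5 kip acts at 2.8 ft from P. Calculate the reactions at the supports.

P_x = 0, P_y = 13.86 kip, Q_y = 26.14 kip

Moments about P: Q_y·15.4 − 35·11.1 − 5·2.8 = 0 → Q_y = 402.5/15.4 = 26.1364 ≈ 26.14 kip.
ΣF_y = 0: P_y + 26.1364 − 35 − 5 = 0 → P_y = 13.86 kip.
ΣF_x = 0: no horizontal applied forces, so P_x = 0.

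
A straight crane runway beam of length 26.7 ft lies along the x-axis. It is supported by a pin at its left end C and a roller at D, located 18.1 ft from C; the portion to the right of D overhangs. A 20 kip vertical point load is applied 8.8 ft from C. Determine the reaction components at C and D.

ΣM about C: D_y·18.1 − 20·8.8 = 0 → D_y = 176/18.1 = 9.72376 ≈ 9.724 kip.
ΣF_y = 0: C_y + 9.72376 − 20 = 0 → C_y = 10.28 kip.
ΣF_x = 0: no horizontal applied forces, so C_x = 0.

C_x = 0, C_y = 10.28 kip, D_y = 9.724 kip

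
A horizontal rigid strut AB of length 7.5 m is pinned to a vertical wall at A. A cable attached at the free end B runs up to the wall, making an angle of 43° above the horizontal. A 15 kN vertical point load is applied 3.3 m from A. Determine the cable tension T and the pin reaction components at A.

T = 9.677 kN, A_x = 7.078 kN, A_y = 8.400 kN

ΣM about A: T·sin43°·7.5 − 15·3.3 = 0 → T = 49.5/(7.5·0.681998) = 9.67745 ≈ 9.677 kN.
ΣF_x = 0: A_x − T·cos43° = 0 → A_x = 9.67745 × 0.731354 = 7.078 kN.
ΣF_y = 0: A_y + T·sin43° − 15 = 0 → A_y = 15 − 9.67745 × 0.681998 = 8.400 kN.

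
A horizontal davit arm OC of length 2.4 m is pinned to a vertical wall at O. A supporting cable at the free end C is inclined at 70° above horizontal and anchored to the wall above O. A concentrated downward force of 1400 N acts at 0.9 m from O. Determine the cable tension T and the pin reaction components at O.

T = 558.7 N, O_x = 191.1 N, O_y = 875.0 N

ΣM about O: T·sin70°·2.4 − 1400·0.9 = 0 → T = 1260/(2.4·0.939693) = 558.693 ≈ 558.7 N.
ΣF_x = 0: O_x − T·cos70° = 0 → O_x = 558.693 × 0.34202 = 191.1 N.
ΣF_y = 0: O_y + T·sin70° − 1400 = 0 → O_y = 1400 − 558.693 × 0.939693 = 875.0 N.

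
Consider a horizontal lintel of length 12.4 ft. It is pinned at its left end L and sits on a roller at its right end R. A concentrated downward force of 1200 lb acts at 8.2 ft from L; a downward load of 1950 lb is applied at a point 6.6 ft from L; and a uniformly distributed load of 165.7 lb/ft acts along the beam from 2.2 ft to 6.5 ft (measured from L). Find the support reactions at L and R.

Resultant of the distributed load: 165.7 × 4.3 = 712.51 lb at 4.35 ft from L.
Taking moments about L: R_y·12.4 − 1200·8.2 − 1950·6.6 − (165.7·4.3)·4.35 = 0 → R_y = 25809.4185/12.4 = 2081.4 ≈ 2081 lb.
ΣF_y = 0: L_y + 2081.4 − 1200 − 1950 − 165.7·4.3 = 0 → L_y = 1781 lb.
ΣF_x = 0: no horizontal applied forces, so L_x = 0.

L_x = 0, L_y = 1781 lb, R_y = 2081 lb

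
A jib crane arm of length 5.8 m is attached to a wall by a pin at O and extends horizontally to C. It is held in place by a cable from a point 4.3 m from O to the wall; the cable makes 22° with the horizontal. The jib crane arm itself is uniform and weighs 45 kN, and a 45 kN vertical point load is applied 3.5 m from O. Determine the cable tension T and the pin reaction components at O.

T = 178.8 kN, O_x = 165.8 kN, O_y = 23.02 kN

ΣM about O: T·sin22°·4.3 − 45·2.9 − 45·3.5 = 0 → T = 288/(4.3·0.374607) = 178.792 ≈ 178.8 kN.
ΣF_x = 0: O_x − T·cos22° = 0 → O_x = 178.792 × 0.927184 = 165.8 kN.
ΣF_y = 0: O_y + T·sin22° − 45 − 45 = 0 → O_y = 90 − 178.792 × 0.374607 = 23.02 kN.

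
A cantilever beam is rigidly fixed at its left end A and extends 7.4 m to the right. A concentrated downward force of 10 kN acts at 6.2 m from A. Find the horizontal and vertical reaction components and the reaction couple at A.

A_x = 0, A_y = 10.00 kN, M_A = 62.00 kN·m

ΣF_x = 0: A_x = 0.
ΣF_y = 0: A_y − 10 = 0 → A_y = 10.00 kN.
ΣM about A: M_A − 10·6.2 = 0 → M_A = 62.00 kN·m.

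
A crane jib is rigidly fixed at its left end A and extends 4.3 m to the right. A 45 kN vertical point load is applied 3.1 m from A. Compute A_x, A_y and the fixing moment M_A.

A_x = 0, A_y = 45.00 kN, M_A = 139.5 kN·m

ΣF_x = 0: A_x = 0.
ΣF_y = 0: A_y − 45 = 0 → A_y = 45.00 kN.
ΣM about A: M_A − 45·3.1 = 0 → M_A = 139.5 kN·m.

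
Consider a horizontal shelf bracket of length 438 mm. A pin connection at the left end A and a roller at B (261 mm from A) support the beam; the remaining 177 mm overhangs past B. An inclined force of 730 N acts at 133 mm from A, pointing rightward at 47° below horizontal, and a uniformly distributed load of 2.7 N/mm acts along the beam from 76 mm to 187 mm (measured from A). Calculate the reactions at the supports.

Resultant of the distributed load: 2.7 × 111 = 299.7 N at 131.5 mm from A.
ΣM about A: B_y·261 − 730·sin47°·133 − (2.7·111)·131.5 = 0 → B_y = 110418/261 = 423.057 ≈ 423.1 N.
ΣF_y = 0: A_y + 423.057 − 730·sin47° − 2.7·111 = 0 → A_y = 410.5 N.
ΣF_x = 0: A_x + 730·cos47° = 0 → A_x = -497.9 N.

A_x = -497.9 N, A_y = 410.5 N, B_y = 423.1 N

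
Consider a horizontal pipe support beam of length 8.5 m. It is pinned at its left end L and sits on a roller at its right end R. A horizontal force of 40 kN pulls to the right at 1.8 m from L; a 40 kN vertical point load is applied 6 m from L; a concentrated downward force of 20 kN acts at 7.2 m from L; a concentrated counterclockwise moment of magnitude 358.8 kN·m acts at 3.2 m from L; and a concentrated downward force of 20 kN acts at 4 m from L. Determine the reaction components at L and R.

Moments about L: R_y·8.5 − 40·6 − 20·7.2 + 358.8 − 20·4 = 0 → R_y = 105.2/8.5 = 12.3765 ≈ 12.38 kN.
ΣF_y = 0: L_y + 12.3765 − 40 − 20 − 20 = 0 → L_y = 67.62 kN.
ΣF_x = 0: L_x + 40 = 0 → L_x = -40.00 kN.

L_x = -40.00 kN, L_y = 67.62 kN, R_y = 12.38 kN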